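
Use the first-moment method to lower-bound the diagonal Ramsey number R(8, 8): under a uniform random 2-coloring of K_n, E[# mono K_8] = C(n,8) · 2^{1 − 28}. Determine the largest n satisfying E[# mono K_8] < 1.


We need C(n, 8) · 2^{1 − 28} < 1, i.e. C(n, 8) < 2^{28 − 1} = 134217728.
Check values of n near the boundary:
  n = 38: C(38, 8) = 48903492; 48903492 < 134217728? YES
  n = 39: C(39, 8) = 61523748; 61523748 < 134217728? YES
  n = 40: C(40, 8) = 76904685; 76904685 < 134217728? YES
  n = 41: C(41, 8) = 95548245; 95548245 < 134217728? YES
  n = 42: C(42, 8) = 118030185; 118030185 < 134217728? YES
  n = 43: C(43, 8) = 145008513; 145008513 < 134217728? NO
  n = 44: C(44, 8) = 177232627; 177232627 < 134217728? NO
  n = 45: C(45, 8) = 215553195; 215553195 < 134217728? NO
The largest n with C(n, 8) < 134217728 is n = 42 (where E[X] = 118030185/134217728 ≈ 0.8793934). Hence R(8, 8) > 42, i.e. R(8, 8) ≥ 43.

Largest n = 42; hence R(8, 8) > 42.


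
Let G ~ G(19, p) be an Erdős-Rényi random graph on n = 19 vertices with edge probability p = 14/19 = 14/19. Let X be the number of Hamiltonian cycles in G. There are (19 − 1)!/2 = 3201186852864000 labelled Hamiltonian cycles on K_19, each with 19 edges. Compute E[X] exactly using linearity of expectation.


K_19 has (19 − 1)!/2 = 3201186852864000 labelled Hamiltonian cycles.
For each such Hamiltonian cycle H, let X_H = 1 if all 19 edges of H are present in G. Then P[X_H = 1] = p^{19} = (14/19)^{19} = 5976303958948914397184/1978419655660313589123979.
By linearity of expectation: E[X] = Σ_H E[X_H] = 3201186852864000 · p^{19} = 3201186852864000 · 5976303958948914397184/1978419655660313589123979 = 19131265662106339128470788663934976000/1978419655660313589123979.
Numerically: E[X] ≈ 9.66997e+12.

E[X] = 3201186852864000 · (14/19)^{19} = 19131265662106339128470788663934976000/1978419655660313589123979 ≈ 9.66997e+12.


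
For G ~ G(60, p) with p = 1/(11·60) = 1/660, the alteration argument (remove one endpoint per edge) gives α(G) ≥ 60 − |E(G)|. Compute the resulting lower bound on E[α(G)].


E[|E(G)|] = C(60, 2)·p = 1770 · (1/660) = 59/22.
E[α(G)] ≥ n − E[|E(G)|] = 60 − 59/22 = 1261/22.
Numerically: ≈ 57.31818.
(This is only a lower bound; the true E[α(G)] may be larger.)

E[α(G)] ≥ 1261/22 ≈ 57.31818.


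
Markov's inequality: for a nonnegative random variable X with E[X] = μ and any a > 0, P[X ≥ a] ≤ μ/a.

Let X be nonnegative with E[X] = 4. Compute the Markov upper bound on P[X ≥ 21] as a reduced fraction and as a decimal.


μ = E[X] = 4, a = 21.
Markov: P[X ≥ 21] ≤ μ/a = (4)/21 = 4/21.
Numerically: ≈ 0.1905.
(Since a = 21 > μ = 4.0000, the bound 4/21 is < 1 and informative.)

P[X ≥ 21] ≤ 4/21 ≈ 0.1905.


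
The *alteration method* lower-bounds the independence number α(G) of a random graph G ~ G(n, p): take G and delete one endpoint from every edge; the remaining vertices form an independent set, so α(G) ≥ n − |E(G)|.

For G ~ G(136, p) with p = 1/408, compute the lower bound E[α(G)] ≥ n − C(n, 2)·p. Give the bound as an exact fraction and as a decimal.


E[|E(G)|] = C(136, 2)·p = 9180 · (1/408) = 45/2.
E[α(G)] ≥ n − E[|E(G)|] = 136 − 45/2 = 227/2.
Numerically: ≈ 113.50000.
(This is only a lower bound; the true E[α(G)] may be larger.)

E[α(G)] ≥ 227/2 ≈ 113.50000.


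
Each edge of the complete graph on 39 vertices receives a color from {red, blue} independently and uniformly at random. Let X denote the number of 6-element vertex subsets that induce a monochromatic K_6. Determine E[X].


Let X = Σ_S X_S over the C(39, 6) = 3262623 subsets S of size 6, where X_S = 1 if the K_6 on S is monochromatic.
For a fixed S, the K_6 on S has C(6, 2) = 15 edges. P[all 15 edges red] = (1/2)^15, and likewise for blue, so P[monochromatic] = 2·(1/2)^15 = 2^{1 − 15} = 1/16384.
By linearity of expectation: E[X] = C(39, 6) · 2^{1 − 15} = 3262623 · 1/16384 = 3262623/16384.
Numerically: E[X] ≈ 199.1347.

E[X] = C(39,6)·2^(1−C(6,2)) = 3262623/16384 ≈ 199.1347.


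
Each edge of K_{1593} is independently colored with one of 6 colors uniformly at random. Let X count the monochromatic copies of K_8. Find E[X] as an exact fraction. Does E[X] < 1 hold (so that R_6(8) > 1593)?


E[X] = C(1593, 8) · 6^{1 − 28} = 1010555394551193970323 · 6^{−27} = 1010555394551193970323/1023490369077469249536.
As a reduced fraction: E[X] = 37427977575970147049/37907050706572935168 ≈ 0.9874.
Is E[X] < 1? YES.
Since E[X] < 1, there exists a 6-coloring of K_{1593} with no monochromatic K_8; hence R_6(8) > 1593.

E[X] = 37427977575970147049/37907050706572935168 ≈ 0.9874; E[X] < 1, so R_6(8) > 1593.


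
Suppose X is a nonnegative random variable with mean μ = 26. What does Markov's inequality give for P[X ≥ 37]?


μ = E[X] = 26, a = 37.
Markov: P[X ≥ 37] ≤ μ/a = (26)/37 = 26/37.
Numerically: ≈ 0.703.
(Since a = 37 > μ = 26.000, the bound 26/37 is < 1 and informative.)

P[X ≥ 37] ≤ 26/37 ≈ 0.703.


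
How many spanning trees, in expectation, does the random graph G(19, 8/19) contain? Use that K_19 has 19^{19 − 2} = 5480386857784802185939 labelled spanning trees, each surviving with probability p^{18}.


K_19 has 19^{19 − 2} = 5480386857784802185939 labelled spanning trees.
For each such spanning tree H, let X_H = 1 if all 18 edges of H are present in G. Then P[X_H = 1] = p^{18} = (8/19)^{18} = 18014398509481984/104127350297911241532841.
By linearity of expectation: E[X] = Σ_H E[X_H] = 5480386857784802185939 · p^{18} = 5480386857784802185939 · 18014398509481984/104127350297911241532841 = 18014398509481984/19.
Numerically: E[X] ≈ 9.48126e+14.

E[X] = 5480386857784802185939 · (8/19)^{18} = 18014398509481984/19 ≈ 9.48126e+14.


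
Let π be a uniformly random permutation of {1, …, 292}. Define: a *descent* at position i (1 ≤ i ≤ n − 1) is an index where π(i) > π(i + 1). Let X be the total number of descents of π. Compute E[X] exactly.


Write X = Σ X_I over i = 1, …, 291, with X_I the indicator of one descent.
There are 291 indicators.
For each fixed i, the pair (π(i), π(i+1)) is a uniformly random ordered pair of distinct values from {1, …, 292}; by symmetry P[π(i) > π(i+1)] = 1/2.
By linearity: E[X] = 291 · (1/2) = (292 − 1) · (1/2) = 291/2 ≈ 145.500.

E[X] = 291/2 = 145.500.


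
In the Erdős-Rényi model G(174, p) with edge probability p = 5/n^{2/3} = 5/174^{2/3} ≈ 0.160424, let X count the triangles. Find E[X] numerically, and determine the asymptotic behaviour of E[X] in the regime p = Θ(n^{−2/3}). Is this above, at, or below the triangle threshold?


Number of potential triangles: C(174, 3) = 862924.
Each occurs with probability p³ ≈ (0.160424)³ ≈ 4.12868279e-03.
By linearity: E[X] = C(174, 3)·p³ ≈ 862924 · 4.12868279e-03 ≈ 3562.739464.
Since α = 2/3 < 1, p = c/n^{2/3} ≫ 1/n is above the triangle threshold p ~ 1/n. Asymptotically E[X] ~ (c³/6)·n^{3(1−α)} = (5³/6)·n^{1} → ∞; triangles are abundant w.h.p.

E[X] ≈ 3562.739464; in regime p = Θ(1/n^{2/3}) E[X] diverges (above the triangle threshold p ~ 1/n).


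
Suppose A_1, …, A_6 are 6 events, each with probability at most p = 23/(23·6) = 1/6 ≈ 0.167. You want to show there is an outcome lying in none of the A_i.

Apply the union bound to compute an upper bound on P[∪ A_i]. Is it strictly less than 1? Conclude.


Union bound: P[∪_{i=1}^{6} A_i] ≤ Σ_i P[A_i] ≤ 6·p = 6·(1/6) = 1.
Numerically: 1 ≈ 1.000.
Is 1 < 1? NO.
Since the bound 1 is ≥ 1, the union bound is uninformative here; it does NOT by itself certify existence.

6·p = 1 ≈ 1.000; existence NOT certified by the union bound.


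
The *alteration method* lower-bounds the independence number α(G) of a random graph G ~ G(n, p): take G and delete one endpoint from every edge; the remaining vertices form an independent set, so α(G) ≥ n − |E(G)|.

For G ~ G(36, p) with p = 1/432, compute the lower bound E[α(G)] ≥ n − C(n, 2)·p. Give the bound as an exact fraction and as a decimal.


E[|E(G)|] = C(36, 2)·p = 630 · (1/432) = 35/24.
E[α(G)] ≥ n − E[|E(G)|] = 36 − 35/24 = 829/24.
Numerically: ≈ 34.54167.
(This is only a lower bound; the true E[α(G)] may be larger.)

E[α(G)] ≥ 829/24 ≈ 34.54167.


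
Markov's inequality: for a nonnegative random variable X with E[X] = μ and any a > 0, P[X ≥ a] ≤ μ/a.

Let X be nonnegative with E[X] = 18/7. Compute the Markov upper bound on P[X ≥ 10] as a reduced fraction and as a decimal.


μ = E[X] = 18/7, a = 10.
Markov: P[X ≥ 10] ≤ μ/a = (18/7)/10 = 9/35.
Numerically: ≈ 0.257143.
(Since a = 10 > μ = 2.571429, the bound 9/35 is < 1 and informative.)

P[X ≥ 10] ≤ 9/35 ≈ 0.257143.


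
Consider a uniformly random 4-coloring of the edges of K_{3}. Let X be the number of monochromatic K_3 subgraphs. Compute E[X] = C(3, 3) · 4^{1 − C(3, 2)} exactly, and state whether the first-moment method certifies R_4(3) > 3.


E[X] = C(3, 3) · 4^{1 − 3} = 1 · 4^{−2} = 1/16.
As a reduced fraction: E[X] = 1/16 ≈ 0.062.
Is E[X] < 1? YES.
Since E[X] < 1, there exists a 4-coloring of K_{3} with no monochromatic K_3; hence R_4(3) > 3.

E[X] = 1/16 ≈ 0.062; E[X] < 1, so R_4(3) > 3.


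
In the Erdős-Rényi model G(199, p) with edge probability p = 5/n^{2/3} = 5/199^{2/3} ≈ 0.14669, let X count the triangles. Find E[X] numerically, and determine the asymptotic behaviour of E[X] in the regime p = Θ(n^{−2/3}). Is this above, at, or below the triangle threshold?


Number of potential triangles: C(199, 3) = 1293699.
Each occurs with probability p³ ≈ (0.14669)³ ≈ 3.1564859e-03.
By linearity: E[X] = C(199, 3)·p³ ≈ 1293699 · 3.1564859e-03 ≈ 4083.54271.
Since α = 2/3 < 1, p = c/n^{2/3} ≫ 1/n is above the triangle threshold p ~ 1/n. Asymptotically E[X] ~ (c³/6)·n^{3(1−α)} = (5³/6)·n^{1} → ∞; triangles are abundant w.h.p.

E[X] ≈ 4083.54271; in regime p = Θ(1/n^{2/3}) E[X] diverges (above the triangle threshold p ~ 1/n).


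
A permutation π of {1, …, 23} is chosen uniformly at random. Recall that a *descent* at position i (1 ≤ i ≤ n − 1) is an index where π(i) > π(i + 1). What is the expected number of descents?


Write X = Σ X_I over i = 1, …, 22, with X_I the indicator of one descent.
There are 22 indicators.
For each fixed i, the pair (π(i), π(i+1)) is a uniformly random ordered pair of distinct values from {1, …, 23}; by symmetry P[π(i) > π(i+1)] = 1/2.
By linearity: E[X] = 22 · (1/2) = (23 − 1) · (1/2) = 11 ≈ 11.000.

E[X] = 11 = 11.000.


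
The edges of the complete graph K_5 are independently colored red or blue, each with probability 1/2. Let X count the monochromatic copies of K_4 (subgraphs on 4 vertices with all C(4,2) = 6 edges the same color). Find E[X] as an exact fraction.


Let X = Σ_S X_S over the C(5, 4) = 5 subsets S of size 4, where X_S = 1 if the K_4 on S is monochromatic.
For a fixed S, the K_4 on S has C(4, 2) = 6 edges. P[all 6 edges red] = (1/2)^6, and likewise for blue, so P[monochromatic] = 2·(1/2)^6 = 2^{1 − 6} = 1/32.
Summing: E[X] = C(5, 4) · 2^{1 − 6} = 5 · 1/32 = 5/32.
Numerically: E[X] ≈ 0.156.

E[X] = C(5,4)·2^(1−C(4,2)) = 5/32 ≈ 0.156.


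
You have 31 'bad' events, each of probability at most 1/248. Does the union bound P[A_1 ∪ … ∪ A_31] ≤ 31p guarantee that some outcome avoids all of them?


Union bound: P[∪_{i=1}^{31} A_i] ≤ Σ_i P[A_i] ≤ 31·p = 31·(1/248) = 1/8.
Numerically: 1/8 ≈ 0.1250.
Is 1/8 < 1? YES.
Since P[∪ A_i] ≤ 1/8 < 1, the complement has P[∩ A_i^c] ≥ 1 − 1/8 = 7/8 > 0, so some outcome avoids every A_i.

31·p = 1/8 ≈ 0.1250; existence CERTIFIED by the union bound.


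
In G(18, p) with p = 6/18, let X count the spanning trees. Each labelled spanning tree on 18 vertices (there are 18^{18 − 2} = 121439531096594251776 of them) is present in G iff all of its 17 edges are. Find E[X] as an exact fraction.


K_18 has 18^{18 − 2} = 121439531096594251776 labelled spanning trees.
For each such spanning tree H, let X_H = 1 if all 17 edges of H are present in G. Then P[X_H = 1] = p^{17} = (1/3)^{17} = 1/129140163.
Summing the indicators: E[X] = Σ_H E[X_H] = 121439531096594251776 · p^{17} = 121439531096594251776 · 1/129140163 = 940369969152.
Numerically: E[X] ≈ 9.4037e+11.

E[X] = 121439531096594251776 · (1/3)^{17} = 940369969152 ≈ 9.4037e+11.


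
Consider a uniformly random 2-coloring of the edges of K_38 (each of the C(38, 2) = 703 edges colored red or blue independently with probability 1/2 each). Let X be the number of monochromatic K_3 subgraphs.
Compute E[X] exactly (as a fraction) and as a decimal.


Let X = Σ_S X_S over the C(38, 3) = 8436 subsets S of size 3, where X_S = 1 if the K_3 on S is monochromatic.
For a fixed S, the K_3 on S has C(3, 2) = 3 edges. P[all 3 edges red] = (1/2)^3, and likewise for blue, so P[monochromatic] = 2·(1/2)^3 = 2^{1 − 3} = 1/4.
By linearity: E[X] = C(38, 3) · 2^{1 − 3} = 8436 · 1/4 = 2109.
Numerically: E[X] ≈ 2109.0000.

E[X] = C(38,3)·2^(1−C(3,2)) = 2109 ≈ 2109.0000.


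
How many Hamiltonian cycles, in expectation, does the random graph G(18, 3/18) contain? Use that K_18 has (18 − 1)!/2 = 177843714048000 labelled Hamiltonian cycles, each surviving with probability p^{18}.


K_18 has (18 − 1)!/2 = 177843714048000 labelled Hamiltonian cycles.
For each such Hamiltonian cycle H, let X_H = 1 if all 18 edges of H are present in G. Then P[X_H = 1] = p^{18} = (1/6)^{18} = 1/101559956668416.
Summing the indicators: E[X] = Σ_H E[X_H] = 177843714048000 · p^{18} = 177843714048000 · 1/101559956668416 = 14889875/8503056.
Numerically: E[X] ≈ 1.751.

E[X] = 177843714048000 · (1/6)^{18} = 14889875/8503056 ≈ 1.751.


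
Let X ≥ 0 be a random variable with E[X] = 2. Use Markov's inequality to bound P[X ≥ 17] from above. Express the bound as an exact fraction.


μ = E[X] = 2, a = 17.
Markov: P[X ≥ 17] ≤ μ/a = (2)/17 = 2/17.
Numerically: ≈ 0.11765.
(Since a = 17 > μ = 2.00000, the bound 2/17 is < 1 and informative.)

P[X ≥ 17] ≤ 2/17 ≈ 0.11765.


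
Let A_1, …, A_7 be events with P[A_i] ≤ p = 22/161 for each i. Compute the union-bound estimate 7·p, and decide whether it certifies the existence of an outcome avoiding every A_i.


Union bound: P[∪_{i=1}^{7} A_i] ≤ Σ_i P[A_i] ≤ 7·p = 7·(22/161) = 22/23.
Numerically: 22/23 ≈ 0.95652.
Is 22/23 < 1? YES.
Since P[∪ A_i] ≤ 22/23 < 1, the complement has P[∩ A_i^c] ≥ 1 − 22/23 = 1/23 > 0, so some outcome avoids every A_i.

7·p = 22/23 ≈ 0.95652; existence CERTIFIED by the union bound.


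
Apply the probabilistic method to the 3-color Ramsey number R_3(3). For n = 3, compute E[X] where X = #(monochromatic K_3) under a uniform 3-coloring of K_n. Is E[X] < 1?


E[X] = C(3, 3) · 3^{1 − 3} = 1 · 3^{−2} = 1/9.
As a reduced fraction: E[X] = 1/9 ≈ 0.111.
Is E[X] < 1? YES.
Since E[X] < 1, there exists a 3-coloring of K_{3} with no monochromatic K_3; hence R_3(3) > 3.

E[X] = 1/9 ≈ 0.111; E[X] < 1, so R_3(3) > 3.


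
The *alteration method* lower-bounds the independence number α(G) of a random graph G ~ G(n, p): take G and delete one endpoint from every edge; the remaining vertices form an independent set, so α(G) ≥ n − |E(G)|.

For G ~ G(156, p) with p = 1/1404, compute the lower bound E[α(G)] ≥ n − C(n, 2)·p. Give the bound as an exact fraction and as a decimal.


E[|E(G)|] = C(156, 2)·p = 12090 · (1/1404) = 155/18.
E[α(G)] ≥ n − E[|E(G)|] = 156 − 155/18 = 2653/18.
Numerically: ≈ 147.3889.
(This is only a lower bound; the true E[α(G)] may be larger.)

E[α(G)] ≥ 2653/18 ≈ 147.3889.


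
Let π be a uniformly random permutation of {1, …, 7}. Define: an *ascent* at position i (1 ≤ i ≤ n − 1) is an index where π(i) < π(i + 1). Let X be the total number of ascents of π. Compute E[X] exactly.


Write X = Σ X_I over i = 1, …, 6, with X_I the indicator of one ascent.
There are 6 indicators.
For each fixed i, the pair (π(i), π(i+1)) is a uniformly random ordered pair of distinct values from {1, …, 7}; by symmetry P[π(i) < π(i+1)] = 1/2.
By linearity: E[X] = 6 · (1/2) = (7 − 1) · (1/2) = 3 ≈ 3.000.

E[X] = 3 = 3.000.


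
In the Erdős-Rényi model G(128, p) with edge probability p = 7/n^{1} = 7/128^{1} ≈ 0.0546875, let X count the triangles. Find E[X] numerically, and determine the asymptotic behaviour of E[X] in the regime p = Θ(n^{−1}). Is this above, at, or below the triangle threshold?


Number of potential triangles: C(128, 3) = 341376.
Each occurs with probability p³ ≈ (0.0546875)³ ≈ 1.63555145e-04.
By linearity: E[X] = C(128, 3)·p³ ≈ 341376 · 1.63555145e-04 ≈ 55.833801.
Here α = 1, so p = 7/n is exactly at the triangle threshold p ~ 1/n. Asymptotically E[X] → c³/6 = 7³/6 = 343/6 ≈ 57.166667, a bounded constant. In this regime the triangle count is asymptotically Poisson(c³/6).

E[X] ≈ 55.833801; in regime p = Θ(1/n^{1}) E[X] stays bounded (at the triangle threshold p ~ 1/n).


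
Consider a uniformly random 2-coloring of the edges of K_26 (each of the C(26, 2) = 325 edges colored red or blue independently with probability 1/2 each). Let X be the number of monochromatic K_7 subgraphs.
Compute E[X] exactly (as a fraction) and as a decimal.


Let X = Σ_S X_S over the C(26, 7) = 657800 subsets S of size 7, where X_S = 1 if the K_7 on S is monochromatic.
For a fixed S, the K_7 on S has C(7, 2) = 21 edges. P[all 21 edges red] = (1/2)^21, and likewise for blue, so P[monochromatic] = 2·(1/2)^21 = 2^{1 − 21} = 1/1048576.
Summing: E[X] = C(26, 7) · 2^{1 − 21} = 657800 · 1/1048576 = 82225/131072.
Numerically: E[X] ≈ 0.627.

E[X] = C(26,7)·2^(1−C(7,2)) = 82225/131072 ≈ 0.627.


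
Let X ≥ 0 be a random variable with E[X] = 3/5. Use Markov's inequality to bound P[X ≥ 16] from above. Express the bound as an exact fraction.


μ = E[X] = 3/5, a = 16.
Markov: P[X ≥ 16] ≤ μ/a = (3/5)/16 = 3/80.
Numerically: ≈ 0.037.
(Since a = 16 > μ = 0.600, the bound 3/80 is < 1 and informative.)

P[X ≥ 16] ≤ 3/80 ≈ 0.037.


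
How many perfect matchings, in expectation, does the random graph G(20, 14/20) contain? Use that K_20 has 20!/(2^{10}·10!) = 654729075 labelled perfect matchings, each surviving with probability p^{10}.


K_20 has 20!/(2^{10}·10!) = 654729075 labelled perfect matchings.
For each such perfect matching H, let X_H = 1 if all 10 edges of H are present in G. Then P[X_H = 1] = p^{10} = (7/10)^{10} = 282475249/10000000000.
By linearity: E[X] = Σ_H E[X_H] = 654729075 · p^{10} = 654729075 · 282475249/10000000000 = 7397790339526587/400000000.
Numerically: E[X] ≈ 1.84945e+07.

E[X] = 654729075 · (7/10)^{10} = 7397790339526587/400000000 ≈ 1.84945e+07.


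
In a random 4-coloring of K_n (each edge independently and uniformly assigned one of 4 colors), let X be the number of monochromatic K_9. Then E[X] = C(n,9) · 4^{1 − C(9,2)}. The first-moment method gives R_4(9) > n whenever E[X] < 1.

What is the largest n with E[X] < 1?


We need C(n, 9) · 4^{1 − 36} < 1, i.e. C(n, 9) < 4^{36 − 1} = 1180591620717411303424.
Check values of n near the boundary:
  n = 910: C(910, 9) = 1133378248346922788210; 1133378248346922788210 < 1180591620717411303424? YES
  n = 911: C(911, 9) = 1144686900492291197405; 1144686900492291197405 < 1180591620717411303424? YES
  n = 912: C(912, 9) = 1156095740032081475120; 1156095740032081475120 < 1180591620717411303424? YES
  n = 913: C(913, 9) = 1167605542753639808390; 1167605542753639808390 < 1180591620717411303424? YES
  n = 914: C(914, 9) = 1179217089587653905932; 1179217089587653905932 < 1180591620717411303424? YES
  n = 915: C(915, 9) = 1190931166636537885130; 1190931166636537885130 < 1180591620717411303424? NO
The largest n with C(n, 9) < 1180591620717411303424 is n = 914 (where E[X] = 294804272396913476483/295147905179352825856 ≈ 0.9988). Hence R_4(9) > 914, i.e. R_4(9) ≥ 915.

Largest n = 914; hence R_4(9) > 914.


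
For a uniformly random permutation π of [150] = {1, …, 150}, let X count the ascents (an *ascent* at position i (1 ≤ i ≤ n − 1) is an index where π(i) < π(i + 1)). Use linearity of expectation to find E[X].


Write X = Σ X_I over i = 1, …, 149, with X_I the indicator of one ascent.
There are 149 indicators.
For each fixed i, the pair (π(i), π(i+1)) is a uniformly random ordered pair of distinct values from {1, …, 150}; by symmetry P[π(i) < π(i+1)] = 1/2.
By linearity: E[X] = 149 · (1/2) = (150 − 1) · (1/2) = 149/2 ≈ 74.500.

E[X] = 149/2 = 74.500.


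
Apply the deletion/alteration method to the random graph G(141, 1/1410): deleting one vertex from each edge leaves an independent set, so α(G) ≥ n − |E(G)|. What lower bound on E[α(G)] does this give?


E[|E(G)|] = C(141, 2)·p = 9870 · (1/1410) = 7.
E[α(G)] ≥ n − E[|E(G)|] = 141 − 7 = 134.
Numerically: ≈ 134.0000.
(This is only a lower bound; the true E[α(G)] may be larger.)

E[α(G)] ≥ 134 ≈ 134.0000.


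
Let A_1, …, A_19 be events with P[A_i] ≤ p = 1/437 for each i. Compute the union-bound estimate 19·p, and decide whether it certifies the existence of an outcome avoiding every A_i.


Union bound: P[∪_{i=1}^{19} A_i] ≤ Σ_i P[A_i] ≤ 19·p = 19·(1/437) = 1/23.
Numerically: 1/23 ≈ 0.043478.
Is 1/23 < 1? YES.
Since P[∪ A_i] ≤ 1/23 < 1, the complement has P[∩ A_i^c] ≥ 1 − 1/23 = 22/23 > 0, so some outcome avoids every A_i.

19·p = 1/23 ≈ 0.043478; existence CERTIFIED by the union bound.


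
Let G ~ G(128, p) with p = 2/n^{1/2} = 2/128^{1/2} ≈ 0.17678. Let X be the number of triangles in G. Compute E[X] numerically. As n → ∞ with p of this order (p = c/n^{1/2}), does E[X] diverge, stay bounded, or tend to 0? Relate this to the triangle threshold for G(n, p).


Number of potential triangles: C(128, 3) = 341376.
Each occurs with probability p³ ≈ (0.17678)³ ≈ 5.5242717e-03.
By linearity: E[X] = C(128, 3)·p³ ≈ 341376 · 5.5242717e-03 ≈ 1885.85379.
Since α = 1/2 < 1, p = c/n^{1/2} ≫ 1/n is above the triangle threshold p ~ 1/n. Asymptotically E[X] ~ (c³/6)·n^{3(1−α)} = (2³/6)·n^{1.5} → ∞; triangles are abundant w.h.p.

E[X] ≈ 1885.85379; in regime p = Θ(1/n^{1/2}) E[X] diverges (above the triangle threshold p ~ 1/n).


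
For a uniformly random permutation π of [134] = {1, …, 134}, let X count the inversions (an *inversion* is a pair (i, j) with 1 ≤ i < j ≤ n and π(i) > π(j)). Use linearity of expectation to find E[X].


Write X = Σ X_I over the C(134, 2) = 8911 pairs i < j, with X_I the indicator of one inversion.
There are 8911 indicators.
For each fixed pair i < j, the values π(i) and π(j) are two distinct elements of {1, …, 134} in uniformly random order; by symmetry P[π(i) > π(j)] = 1/2.
By linearity: E[X] = 8911 · (1/2) = C(134, 2) · (1/2) = 8911/2 = 8911/2 ≈ 4455.50000.

E[X] = 8911/2 = 4455.50000.


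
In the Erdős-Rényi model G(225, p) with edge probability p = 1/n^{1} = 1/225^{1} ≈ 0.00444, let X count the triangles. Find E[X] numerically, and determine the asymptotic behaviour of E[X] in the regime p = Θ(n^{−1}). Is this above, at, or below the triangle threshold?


Number of potential triangles: C(225, 3) = 1873200.
Each occurs with probability p³ ≈ (0.00444)³ ≈ 8.77915e-08.
By linearity: E[X] = C(225, 3)·p³ ≈ 1873200 · 8.77915e-08 ≈ 0.164.
Here α = 1, so p = 1/n is exactly at the triangle threshold p ~ 1/n. Asymptotically E[X] → c³/6 = 1³/6 = 1/6 ≈ 0.167, a bounded constant. In this regime the triangle count is asymptotically Poisson(c³/6).

E[X] ≈ 0.164; in regime p = Θ(1/n^{1}) E[X] stays bounded (at the triangle threshold p ~ 1/n).


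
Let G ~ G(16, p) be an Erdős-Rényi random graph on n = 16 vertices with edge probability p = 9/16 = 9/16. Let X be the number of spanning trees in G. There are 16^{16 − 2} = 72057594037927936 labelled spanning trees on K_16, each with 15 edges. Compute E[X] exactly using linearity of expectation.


K_16 has 16^{16 − 2} = 72057594037927936 labelled spanning trees.
For each such spanning tree H, let X_H = 1 if all 15 edges of H are present in G. Then P[X_H = 1] = p^{15} = (9/16)^{15} = 205891132094649/1152921504606846976.
By linearity: E[X] = Σ_H E[X_H] = 72057594037927936 · p^{15} = 72057594037927936 · 205891132094649/1152921504606846976 = 205891132094649/16.
Numerically: E[X] ≈ 1.287e+13.

E[X] = 72057594037927936 · (9/16)^{15} = 205891132094649/16 ≈ 1.287e+13.


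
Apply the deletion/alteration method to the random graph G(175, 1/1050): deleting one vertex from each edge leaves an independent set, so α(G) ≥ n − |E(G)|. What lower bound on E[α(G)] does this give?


E[|E(G)|] = C(175, 2)·p = 15225 · (1/1050) = 29/2.
E[α(G)] ≥ n − E[|E(G)|] = 175 − 29/2 = 321/2.
Numerically: ≈ 160.5000.
(This is only a lower bound; the true E[α(G)] may be larger.)

E[α(G)] ≥ 321/2 ≈ 160.5000.


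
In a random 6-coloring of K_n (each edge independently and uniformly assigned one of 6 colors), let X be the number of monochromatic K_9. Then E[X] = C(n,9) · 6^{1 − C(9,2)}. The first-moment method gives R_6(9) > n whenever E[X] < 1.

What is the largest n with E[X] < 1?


We need C(n, 9) · 6^{1 − 36} < 1, i.e. C(n, 9) < 6^{36 − 1} = 1719070799748422591028658176.
Check values of n near the boundary:
  n = 4402: C(4402, 9) = 1696419745356657449393393700; 1696419745356657449393393700 < 1719070799748422591028658176? YES
  n = 4403: C(4403, 9) = 1699894433046281918452233150; 1699894433046281918452233150 < 1719070799748422591028658176? YES
  n = 4404: C(4404, 9) = 1703375445537161676647015880; 1703375445537161676647015880 < 1719070799748422591028658176? YES
  n = 4405: C(4405, 9) = 1706862792900636302463627150; 1706862792900636302463627150 < 1719070799748422591028658176? YES
  n = 4406: C(4406, 9) = 1710356485221788389505285700; 1710356485221788389505285700 < 1719070799748422591028658176? YES
  n = 4407: C(4407, 9) = 1713856532599459170657070050; 1713856532599459170657070050 < 1719070799748422591028658176? YES
  n = 4408: C(4408, 9) = 1717362945146264156457459600; 1717362945146264156457459600 < 1719070799748422591028658176? YES
  n = 4409: C(4409, 9) = 1720875732988608787686577131; 1720875732988608787686577131 < 1719070799748422591028658176? NO
  n = 4410: C(4410, 9) = 1724394906266704102180823710; 1724394906266704102180823710 < 1719070799748422591028658176? NO
  n = 4411: C(4411, 9) = 1727920475134582415883601405; 1727920475134582415883601405 < 1719070799748422591028658176? NO
The largest n with C(n, 9) < 1719070799748422591028658176 is n = 4408 (where E[X] = 35778394690547169926197075/35813974994758803979763712 ≈ 0.99901). Hence R_6(9) > 4408, i.e. R_6(9) ≥ 4409.

Largest n = 4408; hence R_6(9) > 4408.


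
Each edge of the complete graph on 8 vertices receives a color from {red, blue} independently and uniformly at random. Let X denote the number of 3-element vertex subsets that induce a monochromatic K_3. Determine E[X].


Let X = Σ_S X_S over the C(8, 3) = 56 subsets S of size 3, where X_S = 1 if the K_3 on S is monochromatic.
For a fixed S, the K_3 on S has C(3, 2) = 3 edges. P[all 3 edges red] = (1/2)^3, and likewise for blue, so P[monochromatic] = 2·(1/2)^3 = 2^{1 − 3} = 1/4.
By linearity: E[X] = C(8, 3) · 2^{1 − 3} = 56 · 1/4 = 14.
Numerically: E[X] ≈ 14.0000.

E[X] = C(8,3)·2^(1−C(3,2)) = 14 ≈ 14.0000.


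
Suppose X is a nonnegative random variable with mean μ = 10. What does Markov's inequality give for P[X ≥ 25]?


μ = E[X] = 10, a = 25.
Markov: P[X ≥ 25] ≤ μ/a = (10)/25 = 2/5.
Numerically: ≈ 0.4000.
(Since a = 25 > μ = 10.0000, the bound 2/5 is < 1 and informative.)

P[X ≥ 25] ≤ 2/5 ≈ 0.4000.


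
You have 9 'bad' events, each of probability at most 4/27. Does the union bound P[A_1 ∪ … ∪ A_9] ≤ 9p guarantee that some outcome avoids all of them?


Union bound: P[∪_{i=1}^{9} A_i] ≤ Σ_i P[A_i] ≤ 9·p = 9·(4/27) = 4/3.
Numerically: 4/3 ≈ 1.3333.
Is 4/3 < 1? NO.
Since the bound 4/3 is ≥ 1, the union bound is uninformative here; it does NOT by itself certify existence.

9·p = 4/3 ≈ 1.3333; existence NOT certified by the union bound.


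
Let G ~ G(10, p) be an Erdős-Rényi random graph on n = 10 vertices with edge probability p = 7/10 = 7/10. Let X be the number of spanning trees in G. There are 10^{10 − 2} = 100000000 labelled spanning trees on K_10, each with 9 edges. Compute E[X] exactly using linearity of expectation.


K_10 has 10^{10 − 2} = 100000000 labelled spanning trees.
For each such spanning tree H, let X_H = 1 if all 9 edges of H are present in G. Then P[X_H = 1] = p^{9} = (7/10)^{9} = 40353607/1000000000.
By linearity of expectation: E[X] = Σ_H E[X_H] = 100000000 · p^{9} = 100000000 · 40353607/1000000000 = 40353607/10.
Numerically: E[X] ≈ 4.04e+06.

E[X] = 100000000 · (7/10)^{9} = 40353607/10 ≈ 4.04e+06.


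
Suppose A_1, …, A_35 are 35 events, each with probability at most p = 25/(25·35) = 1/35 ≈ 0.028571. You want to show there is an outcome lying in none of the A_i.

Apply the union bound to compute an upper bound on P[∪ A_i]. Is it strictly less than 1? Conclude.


Union bound: P[∪_{i=1}^{35} A_i] ≤ Σ_i P[A_i] ≤ 35·p = 35·(1/35) = 1.
Numerically: 1 ≈ 1.000000.
Is 1 < 1? NO.
Since the bound 1 is ≥ 1, the union bound is uninformative here; it does NOT by itself certify existence.

35·p = 1 ≈ 1.000000; existence NOT certified by the union bound.


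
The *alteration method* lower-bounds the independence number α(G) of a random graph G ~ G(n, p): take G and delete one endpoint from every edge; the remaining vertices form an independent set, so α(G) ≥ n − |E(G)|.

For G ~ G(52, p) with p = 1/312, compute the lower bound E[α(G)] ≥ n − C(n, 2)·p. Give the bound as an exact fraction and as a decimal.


E[|E(G)|] = C(52, 2)·p = 1326 · (1/312) = 17/4.
E[α(G)] ≥ n − E[|E(G)|] = 52 − 17/4 = 191/4.
Numerically: ≈ 47.750.
(This is only a lower bound; the true E[α(G)] may be larger.)

E[α(G)] ≥ 191/4 ≈ 47.750.


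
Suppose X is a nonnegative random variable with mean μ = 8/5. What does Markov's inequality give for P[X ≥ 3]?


μ = E[X] = 8/5, a = 3.
Markov: P[X ≥ 3] ≤ μ/a = (8/5)/3 = 8/15.
Numerically: ≈ 0.53333.
(Since a = 3 > μ = 1.60000, the bound 8/15 is < 1 and informative.)

P[X ≥ 3] ≤ 8/15 ≈ 0.53333.


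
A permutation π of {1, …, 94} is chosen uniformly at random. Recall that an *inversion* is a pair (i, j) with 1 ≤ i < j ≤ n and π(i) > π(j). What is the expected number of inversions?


Write X = Σ X_I over the C(94, 2) = 4371 pairs i < j, with X_I the indicator of one inversion.
There are 4371 indicators.
For each fixed pair i < j, the values π(i) and π(j) are two distinct elements of {1, …, 94} in uniformly random order; by symmetry P[π(i) > π(j)] = 1/2.
By linearity: E[X] = 4371 · (1/2) = C(94, 2) · (1/2) = 4371/2 = 4371/2 ≈ 2185.5000.

E[X] = 4371/2 = 2185.5000.


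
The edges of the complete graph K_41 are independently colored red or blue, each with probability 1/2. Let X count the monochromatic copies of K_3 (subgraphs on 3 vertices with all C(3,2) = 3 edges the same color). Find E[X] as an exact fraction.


Let X = Σ_S X_S over the C(41, 3) = 10660 subsets S of size 3, where X_S = 1 if the K_3 on S is monochromatic.
For a fixed S, the K_3 on S has C(3, 2) = 3 edges. P[all 3 edges red] = (1/2)^3, and likewise for blue, so P[monochromatic] = 2·(1/2)^3 = 2^{1 − 3} = 1/4.
By linearity of expectation: E[X] = C(41, 3) · 2^{1 − 3} = 10660 · 1/4 = 2665.
Numerically: E[X] ≈ 2665.00000.

E[X] = C(41,3)·2^(1−C(3,2)) = 2665 ≈ 2665.00000.


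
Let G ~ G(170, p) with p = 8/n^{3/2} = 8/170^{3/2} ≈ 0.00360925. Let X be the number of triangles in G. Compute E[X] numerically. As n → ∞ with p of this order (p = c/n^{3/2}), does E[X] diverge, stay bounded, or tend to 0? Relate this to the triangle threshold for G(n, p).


Number of potential triangles: C(170, 3) = 804440.
Each occurs with probability p³ ≈ (0.00360925)³ ≈ 4.70164479e-08.
By linearity: E[X] = C(170, 3)·p³ ≈ 804440 · 4.70164479e-08 ≈ 0.037822.
Since α = 3/2 > 1, p = c/n^{3/2} = o(1/n) is below the triangle threshold p ~ 1/n. Asymptotically E[X] ~ (c³/6)·n^{3(1−α)} = (8³/6)·n^{-1.5} → 0, so by Markov's inequality G has no triangles w.h.p.

E[X] ≈ 0.037822; in regime p = Θ(1/n^{3/2}) E[X] tends to 0 (below the triangle threshold p ~ 1/n).


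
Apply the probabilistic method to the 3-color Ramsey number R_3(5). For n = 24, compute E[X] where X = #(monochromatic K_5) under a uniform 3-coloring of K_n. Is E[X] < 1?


E[X] = C(24, 5) · 3^{1 − 10} = 42504 · 3^{−9} = 42504/19683.
As a reduced fraction: E[X] = 14168/6561 ≈ 2.15943.
Is E[X] < 1? NO.
Since E[X] ≥ 1, the first-moment bound is inconclusive at n = 24; it does NOT by itself certify R_3(5) > 24.

E[X] = 14168/6561 ≈ 2.15943; E[X] ≥ 1; first-moment method inconclusive here.


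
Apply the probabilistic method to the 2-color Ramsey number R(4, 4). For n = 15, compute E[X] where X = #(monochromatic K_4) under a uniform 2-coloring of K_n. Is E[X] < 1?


E[X] = C(15, 4) · 2^{1 − 6} = 1365 · 2^{−5} = 1365/32.
As a reduced fraction: E[X] = 1365/32 ≈ 42.656250.
Is E[X] < 1? NO.
Since E[X] ≥ 1, the first-moment bound is inconclusive at n = 15; it does NOT by itself certify R(4, 4) > 15.

E[X] = 1365/32 ≈ 42.656250; E[X] ≥ 1; first-moment method inconclusive here.


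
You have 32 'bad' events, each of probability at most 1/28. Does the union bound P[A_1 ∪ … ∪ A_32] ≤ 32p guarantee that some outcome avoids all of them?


Union bound: P[∪_{i=1}^{32} A_i] ≤ Σ_i P[A_i] ≤ 32·p = 32·(1/28) = 8/7.
Numerically: 8/7 ≈ 1.1428571.
Is 8/7 < 1? NO.
Since the bound 8/7 is ≥ 1, the union bound is uninformative here; it does NOT by itself certify existence.

32·p = 8/7 ≈ 1.1428571; existence NOT certified by the union bound.


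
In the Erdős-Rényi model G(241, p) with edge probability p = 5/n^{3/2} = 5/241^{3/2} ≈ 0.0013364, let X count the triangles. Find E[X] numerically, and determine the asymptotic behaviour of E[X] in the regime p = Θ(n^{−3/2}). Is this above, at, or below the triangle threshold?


Number of potential triangles: C(241, 3) = 2303960.
Each occurs with probability p³ ≈ (0.0013364)³ ≈ 2.3868950e-09.
By linearity: E[X] = C(241, 3)·p³ ≈ 2303960 · 2.3868950e-09 ≈ 0.00550.
Since α = 3/2 > 1, p = c/n^{3/2} = o(1/n) is below the triangle threshold p ~ 1/n. Asymptotically E[X] ~ (c³/6)·n^{3(1−α)} = (5³/6)·n^{-1.5} → 0, so by Markov's inequality G has no triangles w.h.p.

E[X] ≈ 0.00550; in regime p = Θ(1/n^{3/2}) E[X] tends to 0 (below the triangle threshold p ~ 1/n).


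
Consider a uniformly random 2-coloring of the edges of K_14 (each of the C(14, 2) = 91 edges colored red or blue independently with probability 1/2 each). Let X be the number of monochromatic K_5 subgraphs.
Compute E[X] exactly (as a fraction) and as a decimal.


Let X = Σ_S X_S over the C(14, 5) = 2002 subsets S of size 5, where X_S = 1 if the K_5 on S is monochromatic.
For a fixed S, the K_5 on S has C(5, 2) = 10 edges. P[all 10 edges red] = (1/2)^10, and likewise for blue, so P[monochromatic] = 2·(1/2)^10 = 2^{1 − 10} = 1/512.
Summing: E[X] = C(14, 5) · 2^{1 − 10} = 2002 · 1/512 = 1001/256.
Numerically: E[X] ≈ 3.910.

E[X] = C(14,5)·2^(1−C(5,2)) = 1001/256 ≈ 3.910.


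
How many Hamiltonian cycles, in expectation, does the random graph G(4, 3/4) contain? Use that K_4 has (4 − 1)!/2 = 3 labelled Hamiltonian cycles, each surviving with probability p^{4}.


K_4 has (4 − 1)!/2 = 3 labelled Hamiltonian cycles.
For each such Hamiltonian cycle H, let X_H = 1 if all 4 edges of H are present in G. Then P[X_H = 1] = p^{4} = (3/4)^{4} = 81/256.
By linearity of expectation: E[X] = Σ_H E[X_H] = 3 · p^{4} = 3 · 81/256 = 243/256.
Numerically: E[X] ≈ 0.949219.

E[X] = 3 · (3/4)^{4} = 243/256 ≈ 0.949219.


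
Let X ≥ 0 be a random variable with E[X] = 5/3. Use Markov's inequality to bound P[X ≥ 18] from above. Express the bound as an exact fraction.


μ = E[X] = 5/3, a = 18.
Markov: P[X ≥ 18] ≤ μ/a = (5/3)/18 = 5/54.
Numerically: ≈ 0.09259.
(Since a = 18 > μ = 1.66667, the bound 5/54 is < 1 and informative.)

P[X ≥ 18] ≤ 5/54 ≈ 0.09259.


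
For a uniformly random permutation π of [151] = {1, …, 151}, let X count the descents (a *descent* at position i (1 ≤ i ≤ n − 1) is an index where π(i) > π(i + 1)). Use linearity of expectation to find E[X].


Write X = Σ X_I over i = 1, …, 150, with X_I the indicator of one descent.
There are 150 indicators.
For each fixed i, the pair (π(i), π(i+1)) is a uniformly random ordered pair of distinct values from {1, …, 151}; by symmetry P[π(i) > π(i+1)] = 1/2.
By linearity: E[X] = 150 · (1/2) = (151 − 1) · (1/2) = 75 ≈ 75.0000.

E[X] = 75 = 75.0000.


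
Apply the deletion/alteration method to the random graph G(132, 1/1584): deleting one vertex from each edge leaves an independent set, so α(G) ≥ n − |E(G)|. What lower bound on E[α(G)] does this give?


E[|E(G)|] = C(132, 2)·p = 8646 · (1/1584) = 131/24.
E[α(G)] ≥ n − E[|E(G)|] = 132 − 131/24 = 3037/24.
Numerically: ≈ 126.54167.
(This is only a lower bound; the true E[α(G)] may be larger.)

E[α(G)] ≥ 3037/24 ≈ 126.54167.


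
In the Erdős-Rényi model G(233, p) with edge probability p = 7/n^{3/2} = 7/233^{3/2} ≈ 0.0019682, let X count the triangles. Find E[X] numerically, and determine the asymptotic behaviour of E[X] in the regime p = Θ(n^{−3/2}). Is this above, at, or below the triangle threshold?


Number of potential triangles: C(233, 3) = 2081156.
Each occurs with probability p³ ≈ (0.0019682)³ ≈ 7.6241683e-09.
By linearity: E[X] = C(233, 3)·p³ ≈ 2081156 · 7.6241683e-09 ≈ 0.01587.
Since α = 3/2 > 1, p = c/n^{3/2} = o(1/n) is below the triangle threshold p ~ 1/n. Asymptotically E[X] ~ (c³/6)·n^{3(1−α)} = (7³/6)·n^{-1.5} → 0, so by Markov's inequality G has no triangles w.h.p.

E[X] ≈ 0.01587; in regime p = Θ(1/n^{3/2}) E[X] tends to 0 (below the triangle threshold p ~ 1/n).


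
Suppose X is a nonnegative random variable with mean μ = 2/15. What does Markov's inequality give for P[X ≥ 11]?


μ = E[X] = 2/15, a = 11.
Markov: P[X ≥ 11] ≤ μ/a = (2/15)/11 = 2/165.
Numerically: ≈ 0.01212.
(Since a = 11 > μ = 0.13333, the bound 2/165 is < 1 and informative.)

P[X ≥ 11] ≤ 2/165 ≈ 0.01212.


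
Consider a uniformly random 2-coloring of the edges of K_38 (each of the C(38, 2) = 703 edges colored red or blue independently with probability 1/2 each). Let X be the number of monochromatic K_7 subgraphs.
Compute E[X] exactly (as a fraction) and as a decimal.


Let X = Σ_S X_S over the C(38, 7) = 12620256 subsets S of size 7, where X_S = 1 if the K_7 on S is monochromatic.
For a fixed S, the K_7 on S has C(7, 2) = 21 edges. P[all 21 edges red] = (1/2)^21, and likewise for blue, so P[monochromatic] = 2·(1/2)^21 = 2^{1 − 21} = 1/1048576.
Summing: E[X] = C(38, 7) · 2^{1 − 21} = 12620256 · 1/1048576 = 394383/32768.
Numerically: E[X] ≈ 12.036.

E[X] = C(38,7)·2^(1−C(7,2)) = 394383/32768 ≈ 12.036.


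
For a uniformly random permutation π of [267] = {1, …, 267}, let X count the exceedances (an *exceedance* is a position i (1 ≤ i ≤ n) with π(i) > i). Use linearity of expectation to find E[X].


Write X = Σ_{i=1}^{267} X_i, where X_i = 1_{π(i) > i}.
For each fixed i, π(i) is uniform over {1, …, 267} (marginal of a uniform permutation), so P[π(i) > i] = (n − i)/n. Summing: Σ_{i=1}^{267} (n − i)/n = (0 + 1 + … + 266)/267 = 267(267 − 1)/(2·267) = (267 − 1)/2.
Hence E[X] = Σ_{i=1}^{267} (267 − i)/267 = 133 ≈ 133.00000.

E[X] = 133 = 133.00000.


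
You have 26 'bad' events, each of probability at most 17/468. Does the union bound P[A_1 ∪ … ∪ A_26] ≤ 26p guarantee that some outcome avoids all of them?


Union bound: P[∪_{i=1}^{26} A_i] ≤ Σ_i P[A_i] ≤ 26·p = 26·(17/468) = 17/18.
Numerically: 17/18 ≈ 0.9444444.
Is 17/18 < 1? YES.
Since P[∪ A_i] ≤ 17/18 < 1, the complement has P[∩ A_i^c] ≥ 1 − 17/18 = 1/18 > 0, so some outcome avoids every A_i.

26·p = 17/18 ≈ 0.9444444; existence CERTIFIED by the union bound.
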